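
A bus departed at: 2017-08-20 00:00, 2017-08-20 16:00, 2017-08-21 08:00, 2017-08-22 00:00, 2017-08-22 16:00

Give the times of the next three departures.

2017-08-23 08:00, 2017-08-24 00:00, 2017-08-24 16:00

Spacing: 16, 16, 16, 16 h — constant 16 h.
2017-08-22 16:00 + 16 h = 2017-08-23 08:00.
2017-08-23 08:00 + 16 h = 2017-08-24 00:00.
2017-08-24 00:00 + 16 h = 2017-08-24 16:00.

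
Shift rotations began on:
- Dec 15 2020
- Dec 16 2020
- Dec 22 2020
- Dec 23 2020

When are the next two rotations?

Gaps: 1, 6, 1 days — not constant, but cyclic with period 2.
The events fall on every Tuesday and Wednesday.
Next Tuesday: Dec 29 2020.
The following Wednesday is Dec 30 2020.

Dec 29 2020, Dec 30 2020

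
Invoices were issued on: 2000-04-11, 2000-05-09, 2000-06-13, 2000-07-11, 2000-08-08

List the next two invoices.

These are Tuesdays at 28- or 35-day spacing (28, 35, 28, 28).
The pattern: 2nd Tuesday of the month.
2nd Tuesday of September 2000: 2000-09-12.
October 2000 — 2nd Tuesday is 2000-10-10.

2000-09-12, 2000-10-10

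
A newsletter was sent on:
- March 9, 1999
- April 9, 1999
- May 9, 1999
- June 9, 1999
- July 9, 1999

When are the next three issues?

The day-of-month is always 9 (31, 30, 31, 30 days between events).
So this recurs on the 9th of each month.
Next: August 1999 → August 9, 1999.
September 1999: September 9, 1999.
October 1999: October 9, 1999.

August 9, 1999; September 9, 1999; October 9, 1999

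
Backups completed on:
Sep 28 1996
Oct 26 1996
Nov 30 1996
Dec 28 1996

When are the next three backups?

Jan 25 1997, Feb 22 1997, Mar 29 1997

These are Saturdays with 28, 35, 28-day gaps.
Each is the final Saturday of its month — Nov 30 1996 is past the 28th, so '4th Saturday' doesn't fit.
Last Saturday of January 1997: Jan 25 1997.
February 1997 ends with Saturday Feb 22 1997.
Last Saturday of March 1997: Mar 29 1997.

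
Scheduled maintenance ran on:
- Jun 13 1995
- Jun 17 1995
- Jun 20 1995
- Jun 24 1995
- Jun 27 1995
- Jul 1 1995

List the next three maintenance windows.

Jul 4 1995, Jul 8 1995, Jul 11 1995

Every event lands on a Tuesday or Saturday (gaps cycle 4, 3, 4, 3, 4).
So the schedule is: every Tuesday and Saturday.
The following Tuesday is Jul 4 1995.
Next Saturday: Jul 8 1995.
The following Tuesday is Jul 11 1995.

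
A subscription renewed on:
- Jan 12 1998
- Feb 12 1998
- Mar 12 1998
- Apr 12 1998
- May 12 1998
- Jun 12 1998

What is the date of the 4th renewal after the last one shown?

Each date is the 12th; the gaps (31, 28, 31, 30, 31) track the month lengths.
The rule is the 12th of each month.
July 1998: Jul 12 1998.
August 1998: Aug 12 1998.
Next: September 1998 → Sep 12 1998.
Next: October 1998 → Oct 12 1998.

Oct 12 1998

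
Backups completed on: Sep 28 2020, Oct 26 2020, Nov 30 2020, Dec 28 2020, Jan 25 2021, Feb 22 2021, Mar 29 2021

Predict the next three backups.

All Mondays; the gaps (28, 35, 28, 28, 28, 35) vary with month length.
This is the last Monday of each month.
April 2021 ends with Monday Apr 26 2021.
Last Monday of May 2021: May 31 2021.
Last Monday of June 2021: Jun 28 2021.

Apr 26 2021, May 31 2021, Jun 28 2021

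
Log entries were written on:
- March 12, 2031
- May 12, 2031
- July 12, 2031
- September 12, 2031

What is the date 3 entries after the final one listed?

Gaps: 61, 61, 62 days — not constant. Every event is on the 12th of the month.
Pattern: the 12th of every 2 months.
Next: November 2031 → November 12, 2031.
Next: January 2032 → January 12, 2032.
March 2032: March 12, 2032.

March 12, 2032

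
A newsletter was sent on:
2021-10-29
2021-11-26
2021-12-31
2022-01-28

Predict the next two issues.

2022-02-25, 2022-03-25

These are Fridays with 28, 35, 28-day gaps.
Each is the final Friday of its month — 2021-10-29 is past the 28th, so '4th Friday' doesn't fit.
February 2022 ends with Friday 2022-02-25.
March 2022 ends with Friday 2022-03-25.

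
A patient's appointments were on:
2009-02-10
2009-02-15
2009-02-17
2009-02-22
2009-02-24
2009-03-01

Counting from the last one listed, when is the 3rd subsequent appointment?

The gap pattern 5, 2, 5, 2, 5 repeats every 2 events.
These are the Tuesdays and Sundays of each week.
Next Tuesday: 2009-03-03.
The following Sunday is 2009-03-08.
Next Tuesday: 2009-03-10.

2009-03-10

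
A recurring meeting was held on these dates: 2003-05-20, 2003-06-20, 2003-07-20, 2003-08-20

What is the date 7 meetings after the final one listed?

Gaps: 31, 30, 31 days — not constant. Every event is on the 20th of the month.
Pattern: the 20th of each month.
Next: September 2003 → 2003-09-20.
October 2003: 2003-10-20.
Next: November 2003 → 2003-11-20.
December 2003: 2003-12-20.
Next: January 2004 → 2004-01-20.
February 2004: 2004-02-20.
Next: March 2004 → 2004-03-20.

2004-03-20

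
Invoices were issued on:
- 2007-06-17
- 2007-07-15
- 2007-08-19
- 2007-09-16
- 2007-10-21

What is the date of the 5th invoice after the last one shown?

2008-03-16

All dates are Sundays, 28, 35, 28, 35 days apart.
Specifically, the 3rd Sunday of each month.
November 2007 — 3rd Sunday is 2007-11-18.
December 2007 — 3rd Sunday is 2007-12-16.
3rd Sunday of January 2008: 2008-01-20.
3rd Sunday of February 2008: 2008-02-17.
3rd Sunday of March 2008: 2008-03-16.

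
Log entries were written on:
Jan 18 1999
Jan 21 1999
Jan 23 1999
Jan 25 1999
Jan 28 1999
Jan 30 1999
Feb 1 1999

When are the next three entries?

Gaps: 3, 2, 2, 3, 2, 2 days — not constant, but cyclic with period 3.
The events fall on every Monday, Thursday and Saturday.
The following Thursday is Feb 4 1999.
The following Saturday is Feb 6 1999.
Next Monday: Feb 8 1999.

Feb 4 1999, Feb 6 1999, Feb 8 1999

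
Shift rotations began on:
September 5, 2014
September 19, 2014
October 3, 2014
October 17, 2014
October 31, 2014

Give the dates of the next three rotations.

November 14, 2014; November 28, 2014; December 12, 2014

The spacing is 14, 14, 14, 14 days — always 14 days.
October 31, 2014 + 14 days = November 14, 2014.
November 14, 2014 + 14 days = November 28, 2014.
November 28, 2014 + 14 days = December 12, 2014.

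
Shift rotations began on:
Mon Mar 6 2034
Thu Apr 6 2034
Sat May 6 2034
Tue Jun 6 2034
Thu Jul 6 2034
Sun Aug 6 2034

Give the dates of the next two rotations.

The day-of-month is always 6 (31, 30, 31, 30, 31 days between events).
So this recurs on the 6th of each month.
September 2034: Wed Sep 6 2034.
October 2034: Fri Oct 6 2034.

Wed Sep 6 2034, Fri Oct 6 2034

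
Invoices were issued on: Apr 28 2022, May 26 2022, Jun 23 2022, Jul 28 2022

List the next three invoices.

Aug 25 2022, Sep 22 2022, Oct 27 2022

All dates are Thursdays, 28, 28, 35 days apart.
Specifically, the 4th Thursday of each month.
August 2022 — 4th Thursday is Aug 25 2022.
September 2022 — 4th Thursday is Sep 22 2022.
4th Thursday of October 2022: Oct 27 2022.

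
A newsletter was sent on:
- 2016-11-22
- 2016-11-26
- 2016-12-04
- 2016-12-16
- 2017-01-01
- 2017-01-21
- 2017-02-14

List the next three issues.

Gaps: 4, 8, 12, 16, 20, 24 days — each gap is 4 larger than the previous one.
Next gap: 28 days. 2017-02-14 + 28 days = 2017-03-14.
Next gap: 32 days. 2017-03-14 + 32 days = 2017-04-15.
Next gap: 36 days. 2017-04-15 + 36 days = 2017-05-21.

2017-03-14, 2017-04-15, 2017-05-21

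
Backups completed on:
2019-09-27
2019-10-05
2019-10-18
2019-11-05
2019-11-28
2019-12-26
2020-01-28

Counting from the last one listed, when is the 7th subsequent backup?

2021-02-02

The spacing grows by 5 each time: 8, 13, 18, 23, 28, 33 days.
Next gap: 38 days. 2020-01-28 + 38 days = 2020-03-06.
Next gap: 43 days. 2020-03-06 + 43 days = 2020-04-18.
Next gap: 48 days. 2020-04-18 + 48 days = 2020-06-05.
Next gap: 53 days. 2020-06-05 + 53 days = 2020-07-28.
Next gap: 58 days. 2020-07-28 + 58 days = 2020-09-24.
Next gap: 63 days. 2020-09-24 + 63 days = 2020-11-26.
Next gap: 68 days. 2020-11-26 + 68 days = 2021-02-02.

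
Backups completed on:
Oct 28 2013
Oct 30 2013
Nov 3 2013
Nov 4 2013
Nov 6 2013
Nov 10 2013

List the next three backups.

Gaps: 2, 4, 1, 2, 4 days — not constant, but cyclic with period 3.
The events fall on every Monday, Wednesday and Sunday.
The following Monday is Nov 11 2013.
Next Wednesday: Nov 13 2013.
Next Sunday: Nov 17 2013.

Nov 11 2013, Nov 13 2013, Nov 17 2013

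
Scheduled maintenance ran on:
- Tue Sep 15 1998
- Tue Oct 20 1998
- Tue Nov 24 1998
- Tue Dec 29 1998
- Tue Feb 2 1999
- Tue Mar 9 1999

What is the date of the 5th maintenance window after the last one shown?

Tue Aug 31 1999

The spacing is 35, 35, 35, 35, 35 days — always 35 days.
Tue Mar 9 1999 + 35 days = Tue Apr 13 1999.
Tue Apr 13 1999 + 35 days = Tue May 18 1999.
Tue May 18 1999 + 35 days = Tue Jun 22 1999.
Tue Jun 22 1999 + 35 days = Tue Jul 27 1999.
Tue Jul 27 1999 + 35 days = Tue Aug 31 1999.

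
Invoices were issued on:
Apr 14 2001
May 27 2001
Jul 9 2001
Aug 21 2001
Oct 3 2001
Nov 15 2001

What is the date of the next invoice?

Dec 28 2001

The spacing is 43, 43, 43, 43, 43 days — always 43 days.
Nov 15 2001 + 43 days = Dec 28 2001.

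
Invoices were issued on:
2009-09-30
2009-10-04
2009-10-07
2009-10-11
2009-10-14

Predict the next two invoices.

2009-10-18, 2009-10-21

Gaps: 4, 3, 4, 3 days — not constant, but cyclic with period 2.
The events fall on every Wednesday and Sunday.
Next Sunday: 2009-10-18.
Next Wednesday: 2009-10-21.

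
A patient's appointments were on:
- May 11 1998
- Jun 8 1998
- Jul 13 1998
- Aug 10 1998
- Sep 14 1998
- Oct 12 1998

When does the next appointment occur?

Nov 9 1998

These are Mondays at 28- or 35-day spacing (28, 35, 28, 35, 28).
The pattern: 2nd Monday of the month.
November 1998 — 2nd Monday is Nov 9 1998.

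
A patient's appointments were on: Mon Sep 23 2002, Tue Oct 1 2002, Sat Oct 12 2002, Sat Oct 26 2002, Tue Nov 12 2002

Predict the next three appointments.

The spacing grows by 3 each time: 8, 11, 14, 17 days.
Next gap: 20 days. Tue Nov 12 2002 + 20 days = Mon Dec 2 2002.
Next gap: 23 days. Mon Dec 2 2002 + 23 days = Wed Dec 25 2002.
Next gap: 26 days. Wed Dec 25 2002 + 26 days = Mon Jan 20 2003.

Mon Dec 2 2002, Wed Dec 25 2002, Mon Jan 20 2003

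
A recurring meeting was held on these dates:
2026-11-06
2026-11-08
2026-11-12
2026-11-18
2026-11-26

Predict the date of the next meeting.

2026-12-06

Intervals are 2, 4, 6, 8 days — an arithmetic progression with common difference 2.
Next gap: 10 days. 2026-11-26 + 10 days = 2026-12-06.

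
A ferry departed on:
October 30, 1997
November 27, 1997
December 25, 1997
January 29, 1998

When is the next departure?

February 26, 1998

All Thursdays; the gaps (28, 28, 35) vary with month length.
This is the last Thursday of each month.
Last Thursday of February 1998: February 26, 1998.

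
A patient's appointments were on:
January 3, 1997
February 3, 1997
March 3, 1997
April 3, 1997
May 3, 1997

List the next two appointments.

June 3, 1997; July 3, 1997

Gaps: 31, 28, 31, 30 days — not constant. Every event is on the 3rd of the month.
Pattern: the 3rd of each month.
June 1997: June 3, 1997.
July 1997: July 3, 1997.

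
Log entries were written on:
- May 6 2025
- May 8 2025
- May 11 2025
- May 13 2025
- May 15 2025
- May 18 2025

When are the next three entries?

The gap pattern 2, 3, 2, 2, 3 repeats every 3 events.
These are the Tuesdays, Thursdays and Sundays of each week.
The following Tuesday is May 20 2025.
The following Thursday is May 22 2025.
The following Sunday is May 25 2025.

May 20 2025, May 22 2025, May 25 2025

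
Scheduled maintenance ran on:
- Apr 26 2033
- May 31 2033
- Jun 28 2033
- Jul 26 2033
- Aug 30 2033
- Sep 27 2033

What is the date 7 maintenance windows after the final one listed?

These are Tuesdays with 35, 28, 28, 35, 28-day gaps.
Each is the final Tuesday of its month — May 31 2033 is past the 28th, so '4th Tuesday' doesn't fit.
Last Tuesday of October 2033: Oct 25 2033.
November 2033 ends with Tuesday Nov 29 2033.
December 2033 ends with Tuesday Dec 27 2033.
January 2034 ends with Tuesday Jan 31 2034.
Last Tuesday of February 2034: Feb 28 2034.
Last Tuesday of March 2034: Mar 28 2034.
April 2034 ends with Tuesday Apr 25 2034.

Apr 25 2034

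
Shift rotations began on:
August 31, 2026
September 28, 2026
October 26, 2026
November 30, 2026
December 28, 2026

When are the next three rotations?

Every date is a Monday; gaps 28, 28, 35, 28 days.
Each is the last Monday of its month (at least one falls on the 29th or later, ruling out '4th Monday').
January 2027 ends with Monday January 25, 2027.
Last Monday of February 2027: February 22, 2027.
March 2027 ends with Monday March 29, 2027.

January 25, 2027; February 22, 2027; March 29, 2027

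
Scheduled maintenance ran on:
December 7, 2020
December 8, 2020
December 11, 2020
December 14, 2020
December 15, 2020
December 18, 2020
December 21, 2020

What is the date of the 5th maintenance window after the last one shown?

Every event lands on a Monday or Tuesday or Friday (gaps cycle 1, 3, 3, 1, 3, 3).
So the schedule is: every Monday, Tuesday and Friday.
The following Tuesday is December 22, 2020.
Next Friday: December 25, 2020.
The following Monday is December 28, 2020.
Next Tuesday: December 29, 2020.
The following Friday is January 1, 2021.

January 1, 2021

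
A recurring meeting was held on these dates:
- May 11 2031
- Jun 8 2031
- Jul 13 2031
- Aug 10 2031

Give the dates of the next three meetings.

Gaps: 28, 35, 28 days — a mix of 28 and 35. Every date is a Sunday.
Each is the 2nd Sunday of its month.
September 2031 — 2nd Sunday is Sep 14 2031.
October 2031 — 2nd Sunday is Oct 12 2031.
2nd Sunday of November 2031: Nov 9 2031.

Sep 14 2031, Oct 12 2031, Nov 9 2031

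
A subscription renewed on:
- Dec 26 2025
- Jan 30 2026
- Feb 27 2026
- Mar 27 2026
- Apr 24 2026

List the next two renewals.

May 29 2026, Jun 26 2026

These are Fridays with 35, 28, 28, 28-day gaps.
Each is the final Friday of its month — Jan 30 2026 is past the 28th, so '4th Friday' doesn't fit.
Last Friday of May 2026: May 29 2026.
Last Friday of June 2026: Jun 26 2026.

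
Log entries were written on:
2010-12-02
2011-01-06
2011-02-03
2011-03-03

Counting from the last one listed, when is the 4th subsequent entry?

These are Thursdays at 28- or 35-day spacing (35, 28, 28).
The pattern: 1st Thursday of the month.
April 2011 — 1st Thursday is 2011-04-07.
May 2011 — 1st Thursday is 2011-05-05.
June 2011 — 1st Thursday is 2011-06-02.
July 2011 — 1st Thursday is 2011-07-07.

2011-07-07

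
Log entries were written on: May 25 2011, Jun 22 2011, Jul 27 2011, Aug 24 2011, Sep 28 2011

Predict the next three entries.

Oct 26 2011, Nov 23 2011, Dec 28 2011

All dates are Wednesdays, 28, 35, 28, 35 days apart.
Specifically, the 4th Wednesday of each month.
October 2011 — 4th Wednesday is Oct 26 2011.
November 2011 — 4th Wednesday is Nov 23 2011.
4th Wednesday of December 2011: Dec 28 2011.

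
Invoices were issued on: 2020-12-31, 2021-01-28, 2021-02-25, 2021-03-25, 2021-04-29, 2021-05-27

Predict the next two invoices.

2021-06-24, 2021-07-29

All Thursdays; the gaps (28, 28, 28, 35, 28) vary with month length.
This is the last Thursday of each month.
Last Thursday of June 2021: 2021-06-24.
Last Thursday of July 2021: 2021-07-29.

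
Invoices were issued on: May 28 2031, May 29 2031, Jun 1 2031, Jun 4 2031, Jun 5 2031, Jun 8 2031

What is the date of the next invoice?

Jun 11 2031

Every event lands on a Wednesday or Thursday or Sunday (gaps cycle 1, 3, 3, 1, 3).
So the schedule is: every Wednesday, Thursday and Sunday.
The following Wednesday is Jun 11 2031.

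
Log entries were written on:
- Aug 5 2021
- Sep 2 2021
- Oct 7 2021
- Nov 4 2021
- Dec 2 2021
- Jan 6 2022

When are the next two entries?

All dates are Thursdays, 28, 35, 28, 28, 35 days apart.
Specifically, the 1st Thursday of each month.
February 2022 — 1st Thursday is Feb 3 2022.
March 2022 — 1st Thursday is Mar 3 2022.

Feb 3 2022, Mar 3 2022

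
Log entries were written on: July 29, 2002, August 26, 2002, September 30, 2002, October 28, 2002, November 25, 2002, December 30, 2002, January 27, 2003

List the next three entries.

All Mondays; the gaps (28, 35, 28, 28, 35, 28) vary with month length.
This is the last Monday of each month.
February 2003 ends with Monday February 24, 2003.
Last Monday of March 2003: March 31, 2003.
April 2003 ends with Monday April 28, 2003.

February 24, 2003; March 31, 2003; April 28, 2003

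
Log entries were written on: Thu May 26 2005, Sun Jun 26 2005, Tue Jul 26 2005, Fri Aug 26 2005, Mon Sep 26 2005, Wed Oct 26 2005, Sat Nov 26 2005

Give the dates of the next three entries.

Mon Dec 26 2005, Thu Jan 26 2006, Sun Feb 26 2006

Each date is the 26th; the gaps (31, 30, 31, 31, 30, 31) track the month lengths.
The rule is the 26th of each month.
December 2005: Mon Dec 26 2005.
January 2006: Thu Jan 26 2006.
Next: February 2006 → Sun Feb 26 2006.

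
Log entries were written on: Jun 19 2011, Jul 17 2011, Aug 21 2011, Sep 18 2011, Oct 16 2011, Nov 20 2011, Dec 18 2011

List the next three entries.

Gaps: 28, 35, 28, 28, 35, 28 days — a mix of 28 and 35. Every date is a Sunday.
Each is the 3rd Sunday of its month.
January 2012 — 3rd Sunday is Jan 15 2012.
3rd Sunday of February 2012: Feb 19 2012.
March 2012 — 3rd Sunday is Mar 18 2012.

Jan 15 2012, Feb 19 2012, Mar 18 2012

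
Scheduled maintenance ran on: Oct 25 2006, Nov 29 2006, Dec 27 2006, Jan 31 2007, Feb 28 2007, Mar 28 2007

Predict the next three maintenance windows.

Apr 25 2007, May 30 2007, Jun 27 2007

All Wednesdays; the gaps (35, 28, 35, 28, 28) vary with month length.
This is the last Wednesday of each month.
Last Wednesday of April 2007: Apr 25 2007.
May 2007 ends with Wednesday May 30 2007.
June 2007 ends with Wednesday Jun 27 2007.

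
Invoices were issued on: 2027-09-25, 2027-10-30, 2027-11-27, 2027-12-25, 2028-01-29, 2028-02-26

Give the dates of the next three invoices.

These are Saturdays with 35, 28, 28, 35, 28-day gaps.
Each is the final Saturday of its month — 2027-10-30 is past the 28th, so '4th Saturday' doesn't fit.
March 2028 ends with Saturday 2028-03-25.
April 2028 ends with Saturday 2028-04-29.
Last Saturday of May 2028: 2028-05-27.

2028-03-25, 2028-04-29, 2028-05-27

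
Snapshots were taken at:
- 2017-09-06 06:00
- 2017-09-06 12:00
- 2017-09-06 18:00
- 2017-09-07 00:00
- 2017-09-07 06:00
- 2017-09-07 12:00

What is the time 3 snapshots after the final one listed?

2017-09-08 06:00

Spacing: 6, 6, 6, 6, 6 h — constant 6 h.
2017-09-07 12:00 + 6 h = 2017-09-07 18:00.
2017-09-07 18:00 + 6 h = 2017-09-08 00:00.
2017-09-08 00:00 + 6 h = 2017-09-08 06:00.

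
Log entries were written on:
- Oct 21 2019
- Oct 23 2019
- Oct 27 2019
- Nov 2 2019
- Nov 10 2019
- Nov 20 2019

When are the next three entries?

The spacing grows by 2 each time: 2, 4, 6, 8, 10 days.
Next gap: 12 days. Nov 20 2019 + 12 days = Dec 2 2019.
Next gap: 14 days. Dec 2 2019 + 14 days = Dec 16 2019.
Next gap: 16 days. Dec 16 2019 + 16 days = Jan 1 2020.

Dec 2 2019, Dec 16 2019, Jan 1 2020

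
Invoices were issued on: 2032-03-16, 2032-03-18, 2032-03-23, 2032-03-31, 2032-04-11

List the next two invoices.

2032-04-25, 2032-05-12

Intervals are 2, 5, 8, 11 days — an arithmetic progression with common difference 3.
Next gap: 14 days. 2032-04-11 + 14 days = 2032-04-25.
Next gap: 17 days. 2032-04-25 + 17 days = 2032-05-12.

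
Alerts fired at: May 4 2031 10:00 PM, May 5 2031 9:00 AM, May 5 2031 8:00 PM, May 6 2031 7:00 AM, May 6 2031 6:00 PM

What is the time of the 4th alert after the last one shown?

Spacing: 11, 11, 11, 11 h — constant 11 h.
May 6 2031 6:00 PM + 11 h = May 7 2031 5:00 AM.
May 7 2031 5:00 AM + 11 h = May 7 2031 4:00 PM.
May 7 2031 4:00 PM + 11 h = May 8 2031 3:00 AM.
May 8 2031 3:00 AM + 11 h = May 8 2031 2:00 PM.

May 8 2031 2:00 PM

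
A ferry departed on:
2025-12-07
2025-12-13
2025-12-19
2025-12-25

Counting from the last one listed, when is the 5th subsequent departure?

2026-01-24

Every event comes 6 days after the last (6, 6, 6).
2025-12-25 + 6 days = 2025-12-31.
2025-12-31 + 6 days = 2026-01-06.
2026-01-06 + 6 days = 2026-01-12.
2026-01-12 + 6 days = 2026-01-18.
2026-01-18 + 6 days = 2026-01-24.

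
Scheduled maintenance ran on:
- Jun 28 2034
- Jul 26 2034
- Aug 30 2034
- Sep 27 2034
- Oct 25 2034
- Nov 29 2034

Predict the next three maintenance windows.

Every date is a Wednesday; gaps 28, 35, 28, 28, 35 days.
Each is the last Wednesday of its month (at least one falls on the 29th or later, ruling out '4th Wednesday').
December 2034 ends with Wednesday Dec 27 2034.
Last Wednesday of January 2035: Jan 31 2035.
Last Wednesday of February 2035: Feb 28 2035.

Dec 27 2034, Jan 31 2035, Feb 28 2035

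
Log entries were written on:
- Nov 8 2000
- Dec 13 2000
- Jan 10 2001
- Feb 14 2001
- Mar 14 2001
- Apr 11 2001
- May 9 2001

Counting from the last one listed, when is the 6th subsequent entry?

All dates are Wednesdays, 35, 28, 35, 28, 28, 28 days apart.
Specifically, the 2nd Wednesday of each month.
2nd Wednesday of June 2001: Jun 13 2001.
2nd Wednesday of July 2001: Jul 11 2001.
2nd Wednesday of August 2001: Aug 8 2001.
2nd Wednesday of September 2001: Sep 12 2001.
2nd Wednesday of October 2001: Oct 10 2001.
November 2001 — 2nd Wednesday is Nov 14 2001.

Nov 14 2001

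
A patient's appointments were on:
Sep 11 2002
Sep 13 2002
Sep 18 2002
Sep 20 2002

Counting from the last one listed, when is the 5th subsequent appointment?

The gap pattern 2, 5, 2 repeats every 2 events.
These are the Wednesdays and Fridays of each week.
The following Wednesday is Sep 25 2002.
Next Friday: Sep 27 2002.
The following Wednesday is Oct 2 2002.
The following Friday is Oct 4 2002.
Next Wednesday: Oct 9 2002.

Oct 9 2002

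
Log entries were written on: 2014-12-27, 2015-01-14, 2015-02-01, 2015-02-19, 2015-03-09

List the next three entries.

The spacing is 18, 18, 18, 18 days — always 18 days.
2015-03-09 + 18 days = 2015-03-27.
2015-03-27 + 18 days = 2015-04-14.
2015-04-14 + 18 days = 2015-05-02.

2015-03-27, 2015-04-14, 2015-05-02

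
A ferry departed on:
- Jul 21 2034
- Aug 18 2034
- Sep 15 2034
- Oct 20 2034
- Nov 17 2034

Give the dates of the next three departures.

Dec 15 2034, Jan 19 2035, Feb 16 2035

Gaps: 28, 28, 35, 28 days — a mix of 28 and 35. Every date is a Friday.
Each is the 3rd Friday of its month.
3rd Friday of December 2034: Dec 15 2034.
3rd Friday of January 2035: Jan 19 2035.
February 2035 — 3rd Friday is Feb 16 2035.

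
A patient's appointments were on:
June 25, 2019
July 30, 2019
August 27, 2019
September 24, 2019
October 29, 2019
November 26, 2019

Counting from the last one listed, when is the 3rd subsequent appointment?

February 25, 2020

All Tuesdays; the gaps (35, 28, 28, 35, 28) vary with month length.
This is the last Tuesday of each month.
December 2019 ends with Tuesday December 31, 2019.
January 2020 ends with Tuesday January 28, 2020.
Last Tuesday of February 2020: February 25, 2020.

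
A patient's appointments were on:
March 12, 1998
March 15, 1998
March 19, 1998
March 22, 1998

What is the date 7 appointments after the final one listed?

The gap pattern 3, 4, 3 repeats every 2 events.
These are the Thursdays and Sundays of each week.
Next Thursday: March 26, 1998.
Next Sunday: March 29, 1998.
The following Thursday is April 2, 1998.
The following Sunday is April 5, 1998.
Next Thursday: April 9, 1998.
Next Sunday: April 12, 1998.
The following Thursday is April 16, 1998.

April 16, 1998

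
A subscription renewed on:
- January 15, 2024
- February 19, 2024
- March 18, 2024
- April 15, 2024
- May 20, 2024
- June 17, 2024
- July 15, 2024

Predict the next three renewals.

These are Mondays at 28- or 35-day spacing (35, 28, 28, 35, 28, 28).
The pattern: 3rd Monday of the month.
3rd Monday of August 2024: August 19, 2024.
3rd Monday of September 2024: September 16, 2024.
October 2024 — 3rd Monday is October 21, 2024.

August 19, 2024; September 16, 2024; October 21, 2024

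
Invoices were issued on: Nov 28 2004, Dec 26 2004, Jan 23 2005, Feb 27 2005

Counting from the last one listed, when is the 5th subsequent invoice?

All dates are Sundays, 28, 28, 35 days apart.
Specifically, the 4th Sunday of each month.
March 2005 — 4th Sunday is Mar 27 2005.
4th Sunday of April 2005: Apr 24 2005.
May 2005 — 4th Sunday is May 22 2005.
4th Sunday of June 2005: Jun 26 2005.
July 2005 — 4th Sunday is Jul 24 2005.

Jul 24 2005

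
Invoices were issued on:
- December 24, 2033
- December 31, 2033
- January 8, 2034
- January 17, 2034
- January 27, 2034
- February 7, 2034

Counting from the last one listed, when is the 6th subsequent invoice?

May 5, 2034

Gaps: 7, 8, 9, 10, 11 days — each gap is 1 larger than the previous one.
Next gap: 12 days. February 7, 2034 + 12 days = February 19, 2034.
Next gap: 13 days. February 19, 2034 + 13 days = March 4, 2034.
Next gap: 14 days. March 4, 2034 + 14 days = March 18, 2034.
Next gap: 15 days. March 18, 2034 + 15 days = April 2, 2034.
Next gap: 16 days. April 2, 2034 + 16 days = April 18, 2034.
Next gap: 17 days. April 18, 2034 + 17 days = May 5, 2034.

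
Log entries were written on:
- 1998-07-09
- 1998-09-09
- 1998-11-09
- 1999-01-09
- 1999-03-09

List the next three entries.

1999-05-09, 1999-07-09, 1999-09-09

Gaps: 62, 61, 61, 59 days — not constant. Every event is on the 9th of the month.
Pattern: the 9th of every 2 months.
Next: May 1999 → 1999-05-09.
July 1999: 1999-07-09.
September 1999: 1999-09-09.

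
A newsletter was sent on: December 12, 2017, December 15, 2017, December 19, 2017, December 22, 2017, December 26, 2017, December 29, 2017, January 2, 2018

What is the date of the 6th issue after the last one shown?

Every event lands on a Tuesday or Friday (gaps cycle 3, 4, 3, 4, 3, 4).
So the schedule is: every Tuesday and Friday.
The following Friday is January 5, 2018.
Next Tuesday: January 9, 2018.
The following Friday is January 12, 2018.
The following Tuesday is January 16, 2018.
Next Friday: January 19, 2018.
Next Tuesday: January 23, 2018.

January 23, 2018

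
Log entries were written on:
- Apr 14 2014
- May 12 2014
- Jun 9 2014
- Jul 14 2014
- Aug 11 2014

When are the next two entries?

These are Mondays at 28- or 35-day spacing (28, 28, 35, 28).
The pattern: 2nd Monday of the month.
September 2014 — 2nd Monday is Sep 8 2014.
2nd Monday of October 2014: Oct 13 2014.

Sep 8 2014, Oct 13 2014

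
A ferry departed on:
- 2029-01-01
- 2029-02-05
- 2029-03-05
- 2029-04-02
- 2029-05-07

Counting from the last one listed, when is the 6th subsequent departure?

2029-11-05

All dates are Mondays, 35, 28, 28, 35 days apart.
Specifically, the 1st Monday of each month.
1st Monday of June 2029: 2029-06-04.
1st Monday of July 2029: 2029-07-02.
August 2029 — 1st Monday is 2029-08-06.
1st Monday of September 2029: 2029-09-03.
1st Monday of October 2029: 2029-10-01.
November 2029 — 1st Monday is 2029-11-05.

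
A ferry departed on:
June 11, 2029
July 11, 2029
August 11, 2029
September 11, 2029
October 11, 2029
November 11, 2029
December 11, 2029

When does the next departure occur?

Each date is the 11th; the gaps (30, 31, 31, 30, 31, 30) track the month lengths.
The rule is the 11th of each month.
January 2030: January 11, 2030.

January 11, 2030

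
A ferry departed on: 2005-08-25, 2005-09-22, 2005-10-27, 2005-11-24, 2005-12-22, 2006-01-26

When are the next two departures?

2006-02-23, 2006-03-23

All dates are Thursdays, 28, 35, 28, 28, 35 days apart.
Specifically, the 4th Thursday of each month.
4th Thursday of February 2006: 2006-02-23.
4th Thursday of March 2006: 2006-03-23.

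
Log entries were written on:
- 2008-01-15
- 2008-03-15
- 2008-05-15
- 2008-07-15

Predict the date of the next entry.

The day-of-month is always 15 (60, 61, 61 days between events).
So this recurs on the 15th of every 2 months.
Next: September 2008 → 2008-09-15.

2008-09-15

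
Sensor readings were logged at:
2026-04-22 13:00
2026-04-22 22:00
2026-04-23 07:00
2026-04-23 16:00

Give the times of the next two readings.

2026-04-24 01:00, 2026-04-24 10:00

The interval is a steady 9 hours (9, 9, 9).
2026-04-23 16:00 + 9 h = 2026-04-24 01:00.
2026-04-24 01:00 + 9 h = 2026-04-24 10:00.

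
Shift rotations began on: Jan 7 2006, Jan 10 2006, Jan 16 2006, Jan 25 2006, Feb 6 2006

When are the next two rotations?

Gaps: 3, 6, 9, 12 days — each gap is 3 larger than the previous one.
Next gap: 15 days. Feb 6 2006 + 15 days = Feb 21 2006.
Next gap: 18 days. Feb 21 2006 + 18 days = Mar 11 2006.

Feb 21 2006, Mar 11 2006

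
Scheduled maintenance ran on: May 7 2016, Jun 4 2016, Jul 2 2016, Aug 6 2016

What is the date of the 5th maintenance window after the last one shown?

Gaps: 28, 28, 35 days — a mix of 28 and 35. Every date is a Saturday.
Each is the 1st Saturday of its month.
1st Saturday of September 2016: Sep 3 2016.
1st Saturday of October 2016: Oct 1 2016.
1st Saturday of November 2016: Nov 5 2016.
1st Saturday of December 2016: Dec 3 2016.
January 2017 — 1st Saturday is Jan 7 2017.

Jan 7 2017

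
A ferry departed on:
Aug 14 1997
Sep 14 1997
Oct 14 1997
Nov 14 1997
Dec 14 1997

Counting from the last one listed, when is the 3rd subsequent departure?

Gaps: 31, 30, 31, 30 days — not constant. Every event is on the 14th of the month.
Pattern: the 14th of each month.
January 1998: Jan 14 1998.
Next: February 1998 → Feb 14 1998.
March 1998: Mar 14 1998.

Mar 14 1998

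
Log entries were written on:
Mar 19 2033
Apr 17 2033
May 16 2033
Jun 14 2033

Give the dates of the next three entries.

Jul 13 2033, Aug 11 2033, Sep 9 2033

Gaps between consecutive events: 29, 29, 29 days — a constant 29-day interval.
Jun 14 2033 + 29 days = Jul 13 2033.
Jul 13 2033 + 29 days = Aug 11 2033.
Aug 11 2033 + 29 days = Sep 9 2033.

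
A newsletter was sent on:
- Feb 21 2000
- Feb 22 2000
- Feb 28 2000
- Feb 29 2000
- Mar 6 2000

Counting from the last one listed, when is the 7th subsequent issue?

Gaps: 1, 6, 1, 6 days — not constant, but cyclic with period 2.
The events fall on every Monday and Tuesday.
The following Tuesday is Mar 7 2000.
Next Monday: Mar 13 2000.
The following Tuesday is Mar 14 2000.
The following Monday is Mar 20 2000.
The following Tuesday is Mar 21 2000.
The following Monday is Mar 27 2000.
The following Tuesday is Mar 28 2000.

Mar 28 2000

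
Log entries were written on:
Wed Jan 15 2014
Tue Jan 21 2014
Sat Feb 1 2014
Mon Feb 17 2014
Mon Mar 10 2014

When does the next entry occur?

Sat Apr 5 2014

Gaps: 6, 11, 16, 21 days — each gap is 5 larger than the previous one.
Next gap: 26 days. Mon Mar 10 2014 + 26 days = Sat Apr 5 2014.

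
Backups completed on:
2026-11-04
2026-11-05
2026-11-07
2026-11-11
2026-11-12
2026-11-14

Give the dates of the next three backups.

2026-11-18, 2026-11-19, 2026-11-21

The gap pattern 1, 2, 4, 1, 2 repeats every 3 events.
These are the Wednesdays, Thursdays and Saturdays of each week.
The following Wednesday is 2026-11-18.
The following Thursday is 2026-11-19.
The following Saturday is 2026-11-21.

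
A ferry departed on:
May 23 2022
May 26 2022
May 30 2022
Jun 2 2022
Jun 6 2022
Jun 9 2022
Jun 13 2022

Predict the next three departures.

Gaps: 3, 4, 3, 4, 3, 4 days — not constant, but cyclic with period 2.
The events fall on every Monday and Thursday.
The following Thursday is Jun 16 2022.
Next Monday: Jun 20 2022.
The following Thursday is Jun 23 2022.

Jun 16 2022, Jun 20 2022, Jun 23 2022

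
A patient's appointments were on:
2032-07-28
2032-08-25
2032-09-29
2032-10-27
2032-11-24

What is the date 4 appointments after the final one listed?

All Wednesdays; the gaps (28, 35, 28, 28) vary with month length.
This is the last Wednesday of each month.
Last Wednesday of December 2032: 2032-12-29.
Last Wednesday of January 2033: 2033-01-26.
Last Wednesday of February 2033: 2033-02-23.
Last Wednesday of March 2033: 2033-03-30.

2033-03-30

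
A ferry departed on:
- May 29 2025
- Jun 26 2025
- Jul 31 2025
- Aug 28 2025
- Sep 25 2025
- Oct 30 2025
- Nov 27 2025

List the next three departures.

These are Thursdays with 28, 35, 28, 28, 35, 28-day gaps.
Each is the final Thursday of its month — May 29 2025 is past the 28th, so '4th Thursday' doesn't fit.
December 2025 ends with Thursday Dec 25 2025.
Last Thursday of January 2026: Jan 29 2026.
Last Thursday of February 2026: Feb 26 2026.

Dec 25 2025, Jan 29 2026, Feb 26 2026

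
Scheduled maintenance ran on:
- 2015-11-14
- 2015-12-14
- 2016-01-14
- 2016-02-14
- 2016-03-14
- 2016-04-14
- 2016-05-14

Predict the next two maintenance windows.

Gaps: 30, 31, 31, 29, 31, 30 days — not constant. Every event is on the 14th of the month.
Pattern: the 14th of each month.
June 2016: 2016-06-14.
July 2016: 2016-07-14.

2016-06-14, 2016-07-14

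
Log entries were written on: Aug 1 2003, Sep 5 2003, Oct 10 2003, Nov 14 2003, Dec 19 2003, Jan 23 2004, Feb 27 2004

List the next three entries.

Gaps between consecutive events: 35, 35, 35, 35, 35, 35 days — a constant 35-day interval.
Feb 27 2004 + 35 days = Apr 2 2004.
Apr 2 2004 + 35 days = May 7 2004.
May 7 2004 + 35 days = Jun 11 2004.

Apr 2 2004, May 7 2004, Jun 11 2004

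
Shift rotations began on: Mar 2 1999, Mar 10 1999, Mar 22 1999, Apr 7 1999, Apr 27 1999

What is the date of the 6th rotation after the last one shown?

The spacing grows by 4 each time: 8, 12, 16, 20 days.
Next gap: 24 days. Apr 27 1999 + 24 days = May 21 1999.
Next gap: 28 days. May 21 1999 + 28 days = Jun 18 1999.
Next gap: 32 days. Jun 18 1999 + 32 days = Jul 20 1999.
Next gap: 36 days. Jul 20 1999 + 36 days = Aug 25 1999.
Next gap: 40 days. Aug 25 1999 + 40 days = Oct 4 1999.
Next gap: 44 days. Oct 4 1999 + 44 days = Nov 17 1999.

Nov 17 1999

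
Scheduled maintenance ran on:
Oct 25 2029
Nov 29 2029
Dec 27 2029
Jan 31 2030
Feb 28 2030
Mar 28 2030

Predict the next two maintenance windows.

All Thursdays; the gaps (35, 28, 35, 28, 28) vary with month length.
This is the last Thursday of each month.
Last Thursday of April 2030: Apr 25 2030.
Last Thursday of May 2030: May 30 2030.

Apr 25 2030, May 30 2030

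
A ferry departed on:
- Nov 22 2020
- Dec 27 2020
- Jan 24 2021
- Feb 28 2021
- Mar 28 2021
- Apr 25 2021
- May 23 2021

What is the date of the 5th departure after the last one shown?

Oct 24 2021

All dates are Sundays, 35, 28, 35, 28, 28, 28 days apart.
Specifically, the 4th Sunday of each month.
June 2021 — 4th Sunday is Jun 27 2021.
4th Sunday of July 2021: Jul 25 2021.
4th Sunday of August 2021: Aug 22 2021.
September 2021 — 4th Sunday is Sep 26 2021.
October 2021 — 4th Sunday is Oct 24 2021.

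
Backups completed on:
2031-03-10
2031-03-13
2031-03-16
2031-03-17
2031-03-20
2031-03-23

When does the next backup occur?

2031-03-24

The gap pattern 3, 3, 1, 3, 3 repeats every 3 events.
These are the Mondays, Thursdays and Sundays of each week.
The following Monday is 2031-03-24.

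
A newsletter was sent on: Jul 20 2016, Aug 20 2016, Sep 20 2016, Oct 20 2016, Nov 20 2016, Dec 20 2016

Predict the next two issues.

Jan 20 2017, Feb 20 2017

Gaps: 31, 31, 30, 31, 30 days — not constant. Every event is on the 20th of the month.
Pattern: the 20th of each month.
Next: January 2017 → Jan 20 2017.
Next: February 2017 → Feb 20 2017.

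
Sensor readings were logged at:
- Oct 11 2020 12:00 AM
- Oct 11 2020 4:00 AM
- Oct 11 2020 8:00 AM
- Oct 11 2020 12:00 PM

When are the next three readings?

Oct 11 2020 4:00 PM, Oct 11 2020 8:00 PM, Oct 12 2020 12:00 AM

Gaps: 4, 4, 4 hours — each event is 4 hours after the previous one.
Oct 11 2020 12:00 PM + 4 h = Oct 11 2020 4:00 PM.
Oct 11 2020 4:00 PM + 4 h = Oct 11 2020 8:00 PM.
Oct 11 2020 8:00 PM + 4 h = Oct 12 2020 12:00 AM.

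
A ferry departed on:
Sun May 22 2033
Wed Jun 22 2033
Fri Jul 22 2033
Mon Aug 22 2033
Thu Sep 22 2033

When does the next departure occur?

Each date is the 22nd; the gaps (31, 30, 31, 31) track the month lengths.
The rule is the 22nd of each month.
Next: October 2033 → Sat Oct 22 2033.

Sat Oct 22 2033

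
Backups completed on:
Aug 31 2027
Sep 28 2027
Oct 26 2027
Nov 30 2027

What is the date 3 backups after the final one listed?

Feb 29 2028

All Tuesdays; the gaps (28, 28, 35) vary with month length.
This is the last Tuesday of each month.
Last Tuesday of December 2027: Dec 28 2027.
January 2028 ends with Tuesday Jan 25 2028.
February 2028 ends with Tuesday Feb 29 2028.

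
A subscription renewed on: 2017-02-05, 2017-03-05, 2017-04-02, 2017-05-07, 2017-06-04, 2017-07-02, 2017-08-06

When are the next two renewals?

2017-09-03, 2017-10-01

Gaps: 28, 28, 35, 28, 28, 35 days — a mix of 28 and 35. Every date is a Sunday.
Each is the 1st Sunday of its month.
September 2017 — 1st Sunday is 2017-09-03.
1st Sunday of October 2017: 2017-10-01.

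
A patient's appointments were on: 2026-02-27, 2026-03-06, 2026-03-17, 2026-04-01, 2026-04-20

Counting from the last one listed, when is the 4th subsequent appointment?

Intervals are 7, 11, 15, 19 days — an arithmetic progression with common difference 4.
Next gap: 23 days. 2026-04-20 + 23 days = 2026-05-13.
Next gap: 27 days. 2026-05-13 + 27 days = 2026-06-09.
Next gap: 31 days. 2026-06-09 + 31 days = 2026-07-10.
Next gap: 35 days. 2026-07-10 + 35 days = 2026-08-14.

2026-08-14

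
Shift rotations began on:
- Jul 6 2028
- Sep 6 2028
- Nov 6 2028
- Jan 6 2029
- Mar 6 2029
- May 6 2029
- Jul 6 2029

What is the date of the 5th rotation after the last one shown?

Gaps: 62, 61, 61, 59, 61, 61 days — not constant. Every event is on the 6th of the month.
Pattern: the 6th of every 2 months.
Next: September 2029 → Sep 6 2029.
November 2029: Nov 6 2029.
Next: January 2030 → Jan 6 2030.
March 2030: Mar 6 2030.
Next: May 2030 → May 6 2030.

May 6 2030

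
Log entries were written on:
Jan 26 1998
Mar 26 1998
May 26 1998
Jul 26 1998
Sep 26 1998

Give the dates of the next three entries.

Nov 26 1998, Jan 26 1999, Mar 26 1999

Gaps: 59, 61, 61, 62 days — not constant. Every event is on the 26th of the month.
Pattern: the 26th of every 2 months.
November 1998: Nov 26 1998.
January 1999: Jan 26 1999.
March 1999: Mar 26 1999.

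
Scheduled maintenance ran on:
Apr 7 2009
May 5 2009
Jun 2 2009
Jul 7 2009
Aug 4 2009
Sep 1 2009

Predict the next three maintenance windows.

Oct 6 2009, Nov 3 2009, Dec 1 2009

All dates are Tuesdays, 28, 28, 35, 28, 28 days apart.
Specifically, the 1st Tuesday of each month.
1st Tuesday of October 2009: Oct 6 2009.
1st Tuesday of November 2009: Nov 3 2009.
December 2009 — 1st Tuesday is Dec 1 2009.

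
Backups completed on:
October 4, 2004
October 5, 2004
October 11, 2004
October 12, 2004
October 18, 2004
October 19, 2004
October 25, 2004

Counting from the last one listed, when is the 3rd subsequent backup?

The gap pattern 1, 6, 1, 6, 1, 6 repeats every 2 events.
These are the Mondays and Tuesdays of each week.
The following Tuesday is October 26, 2004.
The following Monday is November 1, 2004.
Next Tuesday: November 2, 2004.

November 2, 2004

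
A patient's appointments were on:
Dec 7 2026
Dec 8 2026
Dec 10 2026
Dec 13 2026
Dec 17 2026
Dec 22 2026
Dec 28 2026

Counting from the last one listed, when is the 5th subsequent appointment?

Feb 11 2027

Gaps: 1, 2, 3, 4, 5, 6 days — each gap is 1 larger than the previous one.
Next gap: 7 days. Dec 28 2026 + 7 days = Jan 4 2027.
Next gap: 8 days. Jan 4 2027 + 8 days = Jan 12 2027.
Next gap: 9 days. Jan 12 2027 + 9 days = Jan 21 2027.
Next gap: 10 days. Jan 21 2027 + 10 days = Jan 31 2027.
Next gap: 11 days. Jan 31 2027 + 11 days = Feb 11 2027.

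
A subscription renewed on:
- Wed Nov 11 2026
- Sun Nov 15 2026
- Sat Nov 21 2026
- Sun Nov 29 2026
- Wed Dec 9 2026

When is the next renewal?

Mon Dec 21 2026

Gaps: 4, 6, 8, 10 days — each gap is 2 larger than the previous one.
Next gap: 12 days. Wed Dec 9 2026 + 12 days = Mon Dec 21 2026.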